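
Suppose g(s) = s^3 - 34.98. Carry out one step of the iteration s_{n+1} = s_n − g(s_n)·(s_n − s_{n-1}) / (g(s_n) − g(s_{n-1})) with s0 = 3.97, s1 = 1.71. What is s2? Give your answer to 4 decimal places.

g(3.97) = 27.590773, g(1.71) = -29.979789
s2 = 1.710000 − (-29.979789)·(1.710000 − 3.970000) / (-29.979789 − 27.590773) = 1.710000 − (67.754323)/(-57.570562) = 2.886892

2.8869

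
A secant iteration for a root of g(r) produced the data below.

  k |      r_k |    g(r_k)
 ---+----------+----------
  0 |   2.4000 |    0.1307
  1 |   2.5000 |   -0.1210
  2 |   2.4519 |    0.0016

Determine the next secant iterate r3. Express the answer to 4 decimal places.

2.4525

r3 = 2.4519 − 0.0016·(2.4519 − 2.5000) / (0.0016 − (-0.1210))
   = 2.4519 − (-0.000077)/(0.122600) = 2.452528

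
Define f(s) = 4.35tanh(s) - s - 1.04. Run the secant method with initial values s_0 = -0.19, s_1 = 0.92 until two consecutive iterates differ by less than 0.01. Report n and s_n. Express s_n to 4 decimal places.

n = 5, s_n = 0.3248

f(-0.19) = -1.666696, f(0.92) = 1.197654
s_2 = 0.920000 − 1.197654·(1.110000)/(2.864350) = 0.455882;  |Δ| = 0.464118
f(0.455882) = 0.360359
s_3 = 0.455882 − 0.360359·(-0.464118)/(-0.837295) = 0.256133;  |Δ| = 0.199749
f(0.256133) = -0.205697
s_4 = 0.256133 − (-0.205697)·(-0.199749)/(-0.566056) = 0.328719;  |Δ| = 0.072586
f(0.328719) = 0.011837
s_5 = 0.328719 − 0.011837·(0.072586)/(0.217535) = 0.324769;  |Δ| = 0.003950
|s_5 − s_4| = 0.003950 < 0.01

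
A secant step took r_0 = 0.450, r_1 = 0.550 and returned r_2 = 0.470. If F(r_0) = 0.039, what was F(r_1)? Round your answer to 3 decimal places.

-0.156

The secant line through (0.450, 0.039) and (0.550, F(r_1)) crosses zero at r_2 = 0.470.
So (0.450, 0.039), (0.550, F(r_1)), (0.470, 0) are collinear:
F(r_1) = 0.039 · (0.550 − 0.470) / (0.450 − 0.470) = 0.039 · (0.08000)/(-0.02000) = -0.15600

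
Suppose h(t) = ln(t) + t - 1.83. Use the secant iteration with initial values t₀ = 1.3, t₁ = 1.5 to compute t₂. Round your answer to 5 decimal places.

1.45601

h(1.3) = -0.2676357, h(1.5) = 0.0754651
t₂ = 1.5000000 − 0.0754651·(1.5000000 − 1.3000000) / (0.0754651 − (-0.2676357)) = 1.5000000 − (0.0150930)/(0.3431008) = 1.4560100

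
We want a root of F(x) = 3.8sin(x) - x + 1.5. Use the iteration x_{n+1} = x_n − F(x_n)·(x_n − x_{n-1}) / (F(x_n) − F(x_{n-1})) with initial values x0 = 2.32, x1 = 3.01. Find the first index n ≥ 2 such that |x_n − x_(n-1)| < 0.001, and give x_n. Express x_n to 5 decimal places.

F(2.32) = 1.9624795, F(3.01) = -1.0113899
x2 = 3.0100000 − (-1.0113899)·(0.6900000)/(-2.9738694) = 2.7753364;  |Δ| = 0.2346636
F(2.7753364) = 0.0855293
x3 = 2.7753364 − 0.0855293·(-0.2346636)/(1.0969192) = 2.7936336;  |Δ| = 0.0182973
F(2.7936336) = 0.0020899
x4 = 2.7936336 − 0.0020899·(0.0182973)/(-0.0834395) = 2.7940919;  |Δ| = 0.0004583
|x4 − x3| = 0.0004583 < 0.001

n = 4, x_n = 2.79409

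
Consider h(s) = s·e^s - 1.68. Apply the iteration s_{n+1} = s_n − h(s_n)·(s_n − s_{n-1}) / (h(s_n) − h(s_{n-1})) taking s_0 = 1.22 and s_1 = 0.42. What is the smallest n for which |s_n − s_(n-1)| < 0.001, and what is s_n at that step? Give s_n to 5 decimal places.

h(1.22) = 2.4523690, h(0.42) = -1.0407761
s_2 = 0.4200000 − (-1.0407761)·(-0.8000000)/(-3.4931452) = 0.6583585;  |Δ| = 0.2383585
h(0.6583585) = -0.4083022
s_3 = 0.6583585 − (-0.4083022)·(0.2383585)/(0.6324740) = 0.8122341;  |Δ| = 0.1538756
h(0.8122341) = 0.1499111
s_4 = 0.8122341 − 0.1499111·(0.1538756)/(0.5582133) = 0.7709100;  |Δ| = 0.0413241
h(0.7709100) = -0.0134988
s_5 = 0.7709100 − (-0.0134988)·(-0.0413241)/(-0.1634099) = 0.7743237;  |Δ| = 0.0034137
h(0.7743237) = -0.0003956
s_6 = 0.7743237 − (-0.0003956)·(0.0034137)/(0.0131032) = 0.7744267;  |Δ| = 0.0001031
|s_6 − s_5| = 0.0001031 < 0.001

n = 6, s_n = 0.77443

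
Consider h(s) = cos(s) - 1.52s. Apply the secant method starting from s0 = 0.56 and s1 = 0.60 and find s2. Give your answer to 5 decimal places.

0.55809

h(0.56) = -0.0039449, h(0.60) = -0.0866644
s2 = 0.6000000 − (-0.0866644)·(0.6000000 − 0.5600000) / (-0.0866644 − (-0.0039449)) = 0.6000000 − (-0.0034666)/(-0.0827195) = 0.5580924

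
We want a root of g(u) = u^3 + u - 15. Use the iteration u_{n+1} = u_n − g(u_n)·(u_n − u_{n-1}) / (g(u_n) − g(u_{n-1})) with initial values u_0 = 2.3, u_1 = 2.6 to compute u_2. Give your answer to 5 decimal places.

g(2.3) = -0.5330000, g(2.6) = 5.1760000
u_2 = 2.6000000 − 5.1760000·(2.6000000 − 2.3000000) / (5.1760000 − (-0.5330000)) = 2.6000000 − (1.5528000)/(5.7090000) = 2.3280084

2.32801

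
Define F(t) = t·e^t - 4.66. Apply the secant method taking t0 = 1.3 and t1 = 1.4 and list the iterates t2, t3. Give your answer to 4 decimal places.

1.2879, 1.2869

F(1.3) = 0.110086, F(1.4) = 1.017280
t2 = 1.400000 − 1.017280·(1.400000 − 1.300000) / (1.017280 − 0.110086) = 1.400000 − (0.101728)/(0.907194) = 1.287865
F(1.287865) = 0.008563
t3 = 1.287865 − 0.008563·(1.287865 − 1.400000) / (0.008563 − 1.017280) = 1.287865 − (-0.000960)/(-1.008717) = 1.286913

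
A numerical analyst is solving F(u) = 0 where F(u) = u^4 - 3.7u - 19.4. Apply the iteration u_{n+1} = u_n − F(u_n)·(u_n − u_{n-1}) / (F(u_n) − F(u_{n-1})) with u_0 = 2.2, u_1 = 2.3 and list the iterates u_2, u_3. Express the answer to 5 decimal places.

2.29823, 2.29835

F(2.2) = -4.1144000, F(2.3) = 0.0741000
u_2 = 2.3000000 − 0.0741000·(2.3000000 − 2.2000000) / (0.0741000 − (-4.1144000)) = 2.3000000 − (0.0074100)/(4.1885000) = 2.2982309
F(2.2982309) = -0.0053549
u_3 = 2.2982309 − (-0.0053549)·(2.2982309 − 2.3000000) / (-0.0053549 − 0.0741000) = 2.2982309 − (0.0000095)/(-0.0794549) = 2.2983501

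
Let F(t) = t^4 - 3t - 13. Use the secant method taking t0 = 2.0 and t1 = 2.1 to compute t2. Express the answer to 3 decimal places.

F(2.0) = -3.00000, F(2.1) = 0.14810
t2 = 2.10000 − 0.14810·(2.10000 − 2.00000) / (0.14810 − (-3.00000)) = 2.10000 − (0.01481)/(3.14810) = 2.09530

2.095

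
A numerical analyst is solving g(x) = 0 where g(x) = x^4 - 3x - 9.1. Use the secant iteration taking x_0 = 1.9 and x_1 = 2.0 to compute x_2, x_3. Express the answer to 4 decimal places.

g(1.9) = -1.767900, g(2.0) = 0.900000
x_2 = 2.000000 − 0.900000·(2.000000 − 1.900000) / (0.900000 − (-1.767900)) = 2.000000 − (0.090000)/(2.667900) = 1.966266
g(1.966266) = -0.051291
x_3 = 1.966266 − (-0.051291)·(1.966266 − 2.000000) / (-0.051291 − 0.900000) = 1.966266 − (0.001730)/(-0.951291) = 1.968084

1.9663, 1.9681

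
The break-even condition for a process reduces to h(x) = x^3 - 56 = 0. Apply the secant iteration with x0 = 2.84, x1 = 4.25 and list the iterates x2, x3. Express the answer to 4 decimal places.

h(2.84) = -33.093696, h(4.25) = 20.765625
x2 = 4.250000 − 20.765625·(4.250000 − 2.840000) / (20.765625 − (-33.093696)) = 4.250000 − (29.279531)/(53.859321) = 3.706370
h(3.706370) = -5.084925
x3 = 3.706370 − (-5.084925)·(3.706370 − 4.250000) / (-5.084925 − 20.765625) = 3.706370 − (2.764317)/(-25.850550) = 3.813305

3.7064, 3.8133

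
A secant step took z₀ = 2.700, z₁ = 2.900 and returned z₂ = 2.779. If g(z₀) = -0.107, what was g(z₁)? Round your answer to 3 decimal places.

The secant line through (2.700, -0.107) and (2.900, g(z₁)) crosses zero at z₂ = 2.779.
So (2.700, -0.107), (2.900, g(z₁)), (2.779, 0) are collinear:
g(z₁) = -0.107 · (2.900 − 2.779) / (2.700 − 2.779) = -0.107 · (0.12100)/(-0.07900) = 0.16389

0.164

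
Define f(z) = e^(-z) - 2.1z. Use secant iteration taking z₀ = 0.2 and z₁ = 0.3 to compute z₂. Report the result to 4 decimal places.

0.3385

f(0.2) = 0.398731, f(0.3) = 0.110818
z₂ = 0.300000 − 0.110818·(0.300000 − 0.200000) / (0.110818 − 0.398731) = 0.300000 − (0.011082)/(-0.287913) = 0.338490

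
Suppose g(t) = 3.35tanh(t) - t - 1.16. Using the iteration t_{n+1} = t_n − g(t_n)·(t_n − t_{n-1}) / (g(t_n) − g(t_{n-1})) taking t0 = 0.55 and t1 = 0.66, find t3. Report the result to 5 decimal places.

g(0.55) = -0.0332573, g(0.66) = 0.1175174
t2 = 0.6600000 − 0.1175174·(0.6600000 − 0.5500000) / (0.1175174 − (-0.0332573)) = 0.6600000 − (0.0129269)/(0.1507747) = 0.5742634
g(0.5742634) = 0.0026561
t3 = 0.5742634 − 0.0026561·(0.5742634 − 0.6600000) / (0.0026561 − 0.1175174) = 0.5742634 − (-0.0002277)/(-0.1148613) = 0.5722807

0.57228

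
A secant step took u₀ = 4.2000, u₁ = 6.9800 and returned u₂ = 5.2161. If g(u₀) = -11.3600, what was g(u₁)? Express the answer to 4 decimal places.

19.7204

The secant line through (4.2000, -11.3600) and (6.9800, g(u₁)) crosses zero at u₂ = 5.2161.
So (4.2000, -11.3600), (6.9800, g(u₁)), (5.2161, 0) are collinear:
g(u₁) = -11.3600 · (6.9800 − 5.2161) / (4.2000 − 5.2161) = -11.3600 · (1.763900)/(-1.016100) = 19.720405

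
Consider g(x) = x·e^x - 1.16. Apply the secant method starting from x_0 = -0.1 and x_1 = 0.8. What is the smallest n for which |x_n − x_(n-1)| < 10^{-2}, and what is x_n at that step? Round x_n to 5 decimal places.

n = 5, x_n = 0.62245

g(-0.1) = -1.2504837, g(0.8) = 0.6204327
x_2 = 0.8000000 − 0.6204327·(0.9000000)/(1.8709165) = 0.5015423;  |Δ| = 0.2984577
g(0.5015423) = -0.3318203
x_3 = 0.5015423 − (-0.3318203)·(-0.2984577)/(-0.9522530) = 0.6055423;  |Δ| = 0.1040000
g(0.6055423) = -0.0504978
x_4 = 0.6055423 − (-0.0504978)·(0.1040000)/(0.2813224) = 0.6242105;  |Δ| = 0.0186682
g(0.6242105) = 0.0052583
x_5 = 0.6242105 − 0.0052583·(0.0186682)/(0.0557561) = 0.6224499;  |Δ| = 0.0017606
|x_5 − x_4| = 0.0017606 < 10^{-2}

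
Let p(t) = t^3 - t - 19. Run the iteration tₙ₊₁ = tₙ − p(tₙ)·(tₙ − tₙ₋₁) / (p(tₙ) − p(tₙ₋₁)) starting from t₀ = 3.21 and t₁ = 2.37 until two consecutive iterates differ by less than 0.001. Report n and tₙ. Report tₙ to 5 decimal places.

n = 5, tₙ = 2.79323

p(3.21) = 10.8661610, p(2.37) = -8.0579470
t₂ = 2.3700000 − (-8.0579470)·(-0.8400000)/(-18.9241080) = 2.7276747;  |Δ| = 0.3576747
p(2.7276747) = -1.4332032
t₃ = 2.7276747 − (-1.4332032)·(0.3576747)/(6.6247438) = 2.8050544;  |Δ| = 0.0773797
p(2.8050544) = 0.2660404
t₄ = 2.8050544 − 0.2660404·(0.0773797)/(1.6992436) = 2.7929396;  |Δ| = 0.0121149
p(2.7929396) = -0.0065829
t₅ = 2.7929396 − (-0.0065829)·(-0.0121149)/(-0.2726233) = 2.7932321;  |Δ| = 0.0002925
|t₅ − t₄| = 0.0002925 < 0.001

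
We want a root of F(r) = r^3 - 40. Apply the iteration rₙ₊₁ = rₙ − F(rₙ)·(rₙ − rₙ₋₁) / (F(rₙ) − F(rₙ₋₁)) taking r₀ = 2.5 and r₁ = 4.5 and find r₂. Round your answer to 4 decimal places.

F(2.5) = -24.375000, F(4.5) = 51.125000
r₂ = 4.500000 − 51.125000·(4.500000 − 2.500000) / (51.125000 − (-24.375000)) = 4.500000 − (102.250000)/(75.500000) = 3.145695

3.1457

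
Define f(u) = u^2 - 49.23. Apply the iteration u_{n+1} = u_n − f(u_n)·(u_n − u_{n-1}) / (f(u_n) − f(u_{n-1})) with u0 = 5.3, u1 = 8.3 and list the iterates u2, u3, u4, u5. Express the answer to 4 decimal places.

6.8544, 7.0027, 7.0166, 7.0164

f(5.3) = -21.140000, f(8.3) = 19.660000
u2 = 8.300000 − 19.660000·(8.300000 − 5.300000) / (19.660000 − (-21.140000)) = 8.300000 − (58.980000)/(40.800000) = 6.854412
f(6.854412) = -2.247039
u3 = 6.854412 − (-2.247039)·(6.854412 − 8.300000) / (-2.247039 − 19.660000) = 6.854412 − (3.248294)/(-21.907039) = 7.002688
f(7.002688) = -0.192361
u4 = 7.002688 − (-0.192361)·(7.002688 − 6.854412) / (-0.192361 − (-2.247039)) = 7.002688 − (-0.028523)/(2.054679) = 7.016570
f(7.016570) = 0.002251
u5 = 7.016570 − 0.002251·(7.016570 − 7.002688) / (0.002251 − (-0.192361)) = 7.016570 − (0.000031)/(0.194612) = 7.016409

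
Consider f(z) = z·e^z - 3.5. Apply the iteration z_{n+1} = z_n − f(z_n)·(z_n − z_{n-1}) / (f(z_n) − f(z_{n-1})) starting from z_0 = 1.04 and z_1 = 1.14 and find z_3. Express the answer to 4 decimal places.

1.1303

f(1.04) = -0.557614, f(1.14) = 0.064516
z_2 = 1.140000 − 0.064516·(1.140000 − 1.040000) / (0.064516 − (-0.557614)) = 1.140000 − (0.006452)/(0.622130) = 1.129630
f(1.129630) = -0.004348
z_3 = 1.129630 − (-0.004348)·(1.129630 − 1.140000) / (-0.004348 − 0.064516) = 1.129630 − (0.000045)/(-0.068864) = 1.130285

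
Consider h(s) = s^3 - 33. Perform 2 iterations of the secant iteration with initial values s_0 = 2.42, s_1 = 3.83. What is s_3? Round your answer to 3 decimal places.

h(2.42) = -18.82751, h(3.83) = 23.18189
s_2 = 3.83000 − 23.18189·(3.83000 − 2.42000) / (23.18189 − (-18.82751)) = 3.83000 − (32.68646)/(42.00940) = 3.05193
h(3.05193) = -4.57362
s_3 = 3.05193 − (-4.57362)·(3.05193 − 3.83000) / (-4.57362 − 23.18189) = 3.05193 − (3.55862)/(-27.75550) = 3.18014

3.180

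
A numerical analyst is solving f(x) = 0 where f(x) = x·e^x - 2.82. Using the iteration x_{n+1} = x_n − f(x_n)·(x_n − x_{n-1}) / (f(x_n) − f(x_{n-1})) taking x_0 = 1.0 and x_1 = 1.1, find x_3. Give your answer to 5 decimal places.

f(1.0) = -0.1017182, f(1.1) = 0.4845826
x_2 = 1.1000000 − 0.4845826·(1.1000000 − 1.0000000) / (0.4845826 − (-0.1017182)) = 1.1000000 − (0.0484583)/(0.5863008) = 1.0173491
f(1.0173491) = -0.0061617
x_3 = 1.0173491 − (-0.0061617)·(1.0173491 − 1.1000000) / (-0.0061617 − 0.4845826) = 1.0173491 − (0.0005093)/(-0.4907443) = 1.0183869

1.01839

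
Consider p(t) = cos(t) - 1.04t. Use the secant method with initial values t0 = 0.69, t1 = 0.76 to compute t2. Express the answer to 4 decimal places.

p(0.69) = 0.053646, p(0.76) = -0.065564
t2 = 0.760000 − (-0.065564)·(0.760000 − 0.690000) / (-0.065564 − 0.053646) = 0.760000 − (-0.004589)/(-0.119210) = 0.721501

0.7215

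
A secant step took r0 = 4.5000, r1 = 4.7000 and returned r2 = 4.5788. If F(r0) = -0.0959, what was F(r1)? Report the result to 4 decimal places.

0.1475

The secant line through (4.5000, -0.0959) and (4.7000, F(r1)) crosses zero at r2 = 4.5788.
So (4.5000, -0.0959), (4.7000, F(r1)), (4.5788, 0) are collinear:
F(r1) = -0.0959 · (4.7000 − 4.5788) / (4.5000 − 4.5788) = -0.0959 · (0.121200)/(-0.078800) = 0.147501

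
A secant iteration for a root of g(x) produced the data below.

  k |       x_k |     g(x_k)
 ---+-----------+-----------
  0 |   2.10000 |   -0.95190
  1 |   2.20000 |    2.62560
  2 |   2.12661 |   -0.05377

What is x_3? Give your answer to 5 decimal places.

2.12808

x_3 = 2.12661 − (-0.05377)·(2.12661 − 2.20000) / (-0.05377 − 2.62560)
   = 2.12661 − (0.0039462)/(-2.6793700) = 2.1280828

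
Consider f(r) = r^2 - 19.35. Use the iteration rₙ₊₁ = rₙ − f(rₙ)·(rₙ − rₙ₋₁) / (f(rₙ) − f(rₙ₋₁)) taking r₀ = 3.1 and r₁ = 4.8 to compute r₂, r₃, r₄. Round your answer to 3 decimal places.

f(3.1) = -9.74000, f(4.8) = 3.69000
r₂ = 4.80000 − 3.69000·(4.80000 − 3.10000) / (3.69000 − (-9.74000)) = 4.80000 − (6.27300)/(13.43000) = 4.33291
f(4.33291) = -0.57588
r₃ = 4.33291 − (-0.57588)·(4.33291 − 4.80000) / (-0.57588 − 3.69000) = 4.33291 − (0.26899)/(-4.26588) = 4.39597
f(4.39597) = -0.02548
r₄ = 4.39597 − (-0.02548)·(4.39597 − 4.33291) / (-0.02548 − (-0.57588)) = 4.39597 − (-0.00161)/(0.55040) = 4.39889

4.333, 4.396, 4.399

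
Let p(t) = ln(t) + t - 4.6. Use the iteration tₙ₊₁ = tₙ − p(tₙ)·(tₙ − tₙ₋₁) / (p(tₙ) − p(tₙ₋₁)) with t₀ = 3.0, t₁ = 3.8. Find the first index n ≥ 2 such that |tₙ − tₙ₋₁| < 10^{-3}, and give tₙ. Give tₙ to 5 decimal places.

p(3.0) = -0.5013877, p(3.8) = 0.5350011
t₂ = 3.8000000 − 0.5350011·(0.8000000)/(1.0363888) = 3.3870267;  |Δ| = 0.4129733
p(3.3870267) = 0.0069792
t₃ = 3.3870267 − 0.0069792·(-0.4129733)/(-0.5280219) = 3.3815682;  |Δ| = 0.0054585
p(3.3815682) = -0.0000922
t₄ = 3.3815682 − (-0.0000922)·(-0.0054585)/(-0.0070714) = 3.3816394;  |Δ| = 0.0000712
|t₄ − t₃| = 0.0000712 < 10^{-3}

n = 4, tₙ = 3.38164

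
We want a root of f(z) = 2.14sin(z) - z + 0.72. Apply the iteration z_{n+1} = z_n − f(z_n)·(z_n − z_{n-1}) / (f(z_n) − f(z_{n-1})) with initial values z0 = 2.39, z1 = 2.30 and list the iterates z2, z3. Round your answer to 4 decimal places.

2.3063, 2.3065

f(2.39) = -0.208801, f(2.30) = 0.015809
z2 = 2.300000 − 0.015809·(2.300000 − 2.390000) / (0.015809 − (-0.208801)) = 2.300000 − (-0.001423)/(0.224610) = 2.306335
f(2.306335) = 0.000410
z3 = 2.306335 − 0.000410·(2.306335 − 2.300000) / (0.000410 − 0.015809) = 2.306335 − (0.000003)/(-0.015399) = 2.306503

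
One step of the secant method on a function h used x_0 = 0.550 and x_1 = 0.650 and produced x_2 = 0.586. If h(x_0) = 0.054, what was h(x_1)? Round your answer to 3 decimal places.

-0.096

The secant line through (0.550, 0.054) and (0.650, h(x_1)) crosses zero at x_2 = 0.586.
So (0.550, 0.054), (0.650, h(x_1)), (0.586, 0) are collinear:
h(x_1) = 0.054 · (0.650 − 0.586) / (0.550 − 0.586) = 0.054 · (0.06400)/(-0.03600) = -0.09600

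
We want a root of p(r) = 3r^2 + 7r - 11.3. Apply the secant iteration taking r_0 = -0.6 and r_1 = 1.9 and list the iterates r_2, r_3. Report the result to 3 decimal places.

p(-0.6) = -14.42000, p(1.9) = 12.83000
r_2 = 1.90000 − 12.83000·(1.90000 − (-0.60000)) / (12.83000 − (-14.42000)) = 1.90000 − (32.07500)/(27.25000) = 0.72294
p(0.72294) = -4.67154
r_3 = 0.72294 − (-4.67154)·(0.72294 − 1.90000) / (-4.67154 − 12.83000) = 0.72294 − (5.49870)/(-17.50154) = 1.03712

0.723, 1.037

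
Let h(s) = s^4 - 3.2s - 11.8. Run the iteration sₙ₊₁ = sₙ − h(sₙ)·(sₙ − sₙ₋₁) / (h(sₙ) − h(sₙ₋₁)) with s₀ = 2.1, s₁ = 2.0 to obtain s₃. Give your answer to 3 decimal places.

h(2.1) = 0.92810, h(2.0) = -2.20000
s₂ = 2.00000 − (-2.20000)·(2.00000 − 2.10000) / (-2.20000 − 0.92810) = 2.00000 − (0.22000)/(-3.12810) = 2.07033
h(2.07033) = -0.05297
s₃ = 2.07033 − (-0.05297)·(2.07033 − 2.00000) / (-0.05297 − (-2.20000)) = 2.07033 − (-0.00373)/(2.14703) = 2.07207

2.072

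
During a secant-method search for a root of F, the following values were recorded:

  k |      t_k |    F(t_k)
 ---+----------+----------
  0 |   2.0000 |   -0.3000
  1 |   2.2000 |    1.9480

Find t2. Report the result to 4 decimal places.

2.0267

t2 = 2.2000 − 1.9480·(2.2000 − 2.0000) / (1.9480 − (-0.3000))
   = 2.2000 − (0.389600)/(2.248000) = 2.026690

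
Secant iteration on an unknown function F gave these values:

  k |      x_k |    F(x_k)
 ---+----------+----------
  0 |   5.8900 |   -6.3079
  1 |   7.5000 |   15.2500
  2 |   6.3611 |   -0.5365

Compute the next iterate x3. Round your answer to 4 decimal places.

6.3998

x3 = 6.3611 − (-0.5365)·(6.3611 − 7.5000) / (-0.5365 − 15.2500)
   = 6.3611 − (0.611020)/(-15.786500) = 6.399805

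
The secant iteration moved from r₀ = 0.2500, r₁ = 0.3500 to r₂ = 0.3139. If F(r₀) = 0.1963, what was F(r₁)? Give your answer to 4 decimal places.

-0.1109

The secant line through (0.2500, 0.1963) and (0.3500, F(r₁)) crosses zero at r₂ = 0.3139.
So (0.2500, 0.1963), (0.3500, F(r₁)), (0.3139, 0) are collinear:
F(r₁) = 0.1963 · (0.3500 − 0.3139) / (0.2500 − 0.3139) = 0.1963 · (0.036100)/(-0.063900) = -0.110899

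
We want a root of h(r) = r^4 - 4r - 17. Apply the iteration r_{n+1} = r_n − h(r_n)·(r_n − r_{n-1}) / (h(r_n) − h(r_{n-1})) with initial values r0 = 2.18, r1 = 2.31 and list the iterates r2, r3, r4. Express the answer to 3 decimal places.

h(2.18) = -3.13469, h(2.31) = 2.23396
r2 = 2.31000 − 2.23396·(2.31000 − 2.18000) / (2.23396 − (-3.13469)) = 2.31000 − (0.29042)/(5.36866) = 2.25591
h(2.25591) = -0.12459
r3 = 2.25591 − (-0.12459)·(2.25591 − 2.31000) / (-0.12459 − 2.23396) = 2.25591 − (0.00674)/(-2.35855) = 2.25876
h(2.25876) = -0.00455
r4 = 2.25876 − (-0.00455)·(2.25876 − 2.25591) / (-0.00455 − (-0.12459)) = 2.25876 − (-0.00001)/(0.12004) = 2.25887

2.256, 2.259, 2.259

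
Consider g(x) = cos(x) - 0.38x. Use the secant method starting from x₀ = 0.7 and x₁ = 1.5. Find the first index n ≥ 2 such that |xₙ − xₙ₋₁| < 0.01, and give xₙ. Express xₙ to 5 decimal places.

n = 4, xₙ = 1.12787

g(0.7) = 0.4988422, g(1.5) = -0.4992628
x₂ = 1.5000000 − (-0.4992628)·(0.8000000)/(-0.9981050) = 1.0998314;  |Δ| = 0.4001686
g(1.0998314) = 0.0358104
x₃ = 1.0998314 − 0.0358104·(-0.4001686)/(0.5350732) = 1.1266132;  |Δ| = 0.0267817
g(1.1266132) = 0.0016074
x₄ = 1.1266132 − 0.0016074·(0.0267817)/(-0.0342030) = 1.1278718;  |Δ| = 0.0012587
|x₄ − x₃| = 0.0012587 < 0.01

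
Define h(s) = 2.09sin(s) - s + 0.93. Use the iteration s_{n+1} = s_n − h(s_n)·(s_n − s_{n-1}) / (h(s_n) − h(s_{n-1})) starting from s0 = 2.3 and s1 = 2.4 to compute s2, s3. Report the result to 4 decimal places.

2.3764, 2.3769

h(2.3) = 0.188524, h(2.4) = -0.058282
s2 = 2.400000 − (-0.058282)·(2.400000 − 2.300000) / (-0.058282 − 0.188524) = 2.400000 − (-0.005828)/(-0.246806) = 2.376386
h(2.376386) = 0.001329
s3 = 2.376386 − 0.001329·(2.376386 − 2.400000) / (0.001329 − (-0.058282)) = 2.376386 − (-0.000031)/(0.059611) = 2.376912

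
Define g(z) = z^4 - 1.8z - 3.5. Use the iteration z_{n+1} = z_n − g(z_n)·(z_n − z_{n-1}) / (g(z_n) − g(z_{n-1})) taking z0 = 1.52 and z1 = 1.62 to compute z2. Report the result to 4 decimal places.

g(1.52) = -0.898052, g(1.62) = 0.471475
z2 = 1.620000 − 0.471475·(1.620000 − 1.520000) / (0.471475 − (-0.898052)) = 1.620000 − (0.047148)/(1.369527) = 1.585574

1.5856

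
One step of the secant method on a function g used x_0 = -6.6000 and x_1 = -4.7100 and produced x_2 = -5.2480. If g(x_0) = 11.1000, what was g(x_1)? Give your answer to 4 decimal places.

The secant line through (-6.6000, 11.1000) and (-4.7100, g(x_1)) crosses zero at x_2 = -5.2480.
So (-6.6000, 11.1000), (-4.7100, g(x_1)), (-5.2480, 0) are collinear:
g(x_1) = 11.1000 · (-4.7100 − (-5.2480)) / (-6.6000 − (-5.2480)) = 11.1000 · (0.538000)/(-1.352000) = -4.417012

-4.4170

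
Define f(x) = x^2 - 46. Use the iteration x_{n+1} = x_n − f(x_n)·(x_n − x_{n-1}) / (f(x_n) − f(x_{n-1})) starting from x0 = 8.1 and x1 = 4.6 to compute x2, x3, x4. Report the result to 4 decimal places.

f(8.1) = 19.610000, f(4.6) = -24.840000
x2 = 4.600000 − (-24.840000)·(4.600000 − 8.100000) / (-24.840000 − 19.610000) = 4.600000 − (86.940000)/(-44.450000) = 6.555906
f(6.555906) = -3.020103
x3 = 6.555906 − (-3.020103)·(6.555906 − 4.600000) / (-3.020103 − (-24.840000)) = 6.555906 − (-5.907036)/(21.819897) = 6.826623
f(6.826623) = 0.602787
x4 = 6.826623 − 0.602787·(6.826623 − 6.555906) / (0.602787 − (-3.020103)) = 6.826623 − (0.163185)/(3.622890) = 6.781581

6.5559, 6.8266, 6.7816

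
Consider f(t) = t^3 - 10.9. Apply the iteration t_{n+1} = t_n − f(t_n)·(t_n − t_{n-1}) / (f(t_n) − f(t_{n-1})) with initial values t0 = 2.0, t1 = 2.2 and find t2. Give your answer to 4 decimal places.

2.2190

f(2.0) = -2.900000, f(2.2) = -0.252000
t2 = 2.200000 − (-0.252000)·(2.200000 − 2.000000) / (-0.252000 − (-2.900000)) = 2.200000 − (-0.050400)/(2.648000) = 2.219033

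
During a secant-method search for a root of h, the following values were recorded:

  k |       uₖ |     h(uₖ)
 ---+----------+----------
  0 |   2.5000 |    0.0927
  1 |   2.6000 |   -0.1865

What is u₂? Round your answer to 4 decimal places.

u₂ = 2.6000 − (-0.1865)·(2.6000 − 2.5000) / (-0.1865 − 0.0927)
   = 2.6000 − (-0.018650)/(-0.279200) = 2.533202

2.5332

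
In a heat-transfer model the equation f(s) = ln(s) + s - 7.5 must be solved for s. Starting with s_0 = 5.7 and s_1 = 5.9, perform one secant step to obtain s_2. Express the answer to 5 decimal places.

f(5.7) = -0.0595338, f(5.9) = 0.1749524
s_2 = 5.9000000 − 0.1749524·(5.9000000 − 5.7000000) / (0.1749524 − (-0.0595338)) = 5.9000000 − (0.0349905)/(0.2344862) = 5.7507781

5.75078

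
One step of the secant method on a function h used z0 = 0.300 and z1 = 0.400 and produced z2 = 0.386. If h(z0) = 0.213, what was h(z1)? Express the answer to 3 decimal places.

-0.035

The secant line through (0.300, 0.213) and (0.400, h(z1)) crosses zero at z2 = 0.386.
So (0.300, 0.213), (0.400, h(z1)), (0.386, 0) are collinear:
h(z1) = 0.213 · (0.400 − 0.386) / (0.300 − 0.386) = 0.213 · (0.01400)/(-0.08600) = -0.03467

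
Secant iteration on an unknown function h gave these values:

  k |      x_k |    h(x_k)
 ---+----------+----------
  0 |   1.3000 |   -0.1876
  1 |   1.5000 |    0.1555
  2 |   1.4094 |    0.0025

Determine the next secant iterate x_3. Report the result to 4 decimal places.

1.4079

x_3 = 1.4094 − 0.0025·(1.4094 − 1.5000) / (0.0025 − 0.1555)
   = 1.4094 − (-0.000227)/(-0.153000) = 1.407920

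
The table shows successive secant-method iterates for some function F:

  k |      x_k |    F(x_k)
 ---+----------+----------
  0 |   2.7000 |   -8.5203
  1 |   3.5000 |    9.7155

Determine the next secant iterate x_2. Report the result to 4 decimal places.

x_2 = 3.5000 − 9.7155·(3.5000 − 2.7000) / (9.7155 − (-8.5203))
   = 3.5000 − (7.772400)/(18.235800) = 3.073783

3.0738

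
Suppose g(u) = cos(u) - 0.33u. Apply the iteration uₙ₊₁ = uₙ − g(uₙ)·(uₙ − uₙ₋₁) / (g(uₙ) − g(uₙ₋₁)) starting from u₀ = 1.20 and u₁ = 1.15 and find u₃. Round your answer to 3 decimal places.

1.173

g(1.20) = -0.03364, g(1.15) = 0.02899
u₂ = 1.15000 − 0.02899·(1.15000 − 1.20000) / (0.02899 − (-0.03364)) = 1.15000 − (-0.00145)/(0.06263) = 1.17314
g(1.17314) = 0.00012
u₃ = 1.17314 − 0.00012·(1.17314 − 1.15000) / (0.00012 − 0.02899) = 1.17314 − (0.00000)/(-0.02887) = 1.17324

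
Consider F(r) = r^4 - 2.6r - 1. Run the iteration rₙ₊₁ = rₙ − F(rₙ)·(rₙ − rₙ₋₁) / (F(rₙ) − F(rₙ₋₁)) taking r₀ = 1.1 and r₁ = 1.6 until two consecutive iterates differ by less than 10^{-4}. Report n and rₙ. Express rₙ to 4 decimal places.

F(1.1) = -2.395900, F(1.6) = 1.393600
r₂ = 1.600000 − 1.393600·(0.500000)/(3.789500) = 1.416123;  |Δ| = 0.183877
F(1.416123) = -0.660269
r₃ = 1.416123 − (-0.660269)·(-0.183877)/(-2.053869) = 1.475235;  |Δ| = 0.059112
F(1.475235) = -0.099246
r₄ = 1.475235 − (-0.099246)·(0.059112)/(0.561022) = 1.485692;  |Δ| = 0.010457
F(1.485692) = 0.009293
r₅ = 1.485692 − 0.009293·(0.010457)/(0.108539) = 1.484797;  |Δ| = 0.000895
F(1.484797) = -0.000113
r₆ = 1.484797 − (-0.000113)·(-0.000895)/(-0.009406) = 1.484808;  |Δ| = 0.000011
|r₆ − r₅| = 0.000011 < 10^{-4}

n = 6, rₙ = 1.4848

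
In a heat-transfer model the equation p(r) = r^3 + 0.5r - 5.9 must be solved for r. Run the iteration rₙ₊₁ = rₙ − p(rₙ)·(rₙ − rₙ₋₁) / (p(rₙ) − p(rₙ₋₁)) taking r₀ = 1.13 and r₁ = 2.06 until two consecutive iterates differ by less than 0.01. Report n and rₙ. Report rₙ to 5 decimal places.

p(1.13) = -3.8921030, p(2.06) = 3.8718160
r₂ = 2.0600000 − 3.8718160·(0.9300000)/(7.7639190) = 1.5962150;  |Δ| = 0.4637850
p(1.5962150) = -1.0348923
r₃ = 1.5962150 − (-1.0348923)·(-0.4637850)/(-4.9067083) = 1.6940337;  |Δ| = 0.0978186
p(1.6940337) = -0.1915299
r₄ = 1.6940337 − (-0.1915299)·(0.0978186)/(0.8433623) = 1.7162486;  |Δ| = 0.0222149
p(1.7162486) = 0.0133500
r₅ = 1.7162486 − 0.0133500·(0.0222149)/(0.2048799) = 1.7148010;  |Δ| = 0.0014475
|r₅ − r₄| = 0.0014475 < 0.01

n = 5, rₙ = 1.71480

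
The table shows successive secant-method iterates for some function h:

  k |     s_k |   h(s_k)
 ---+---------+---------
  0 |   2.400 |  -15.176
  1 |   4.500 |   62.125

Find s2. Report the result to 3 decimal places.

s2 = 4.500 − 62.125·(4.500 − 2.400) / (62.125 − (-15.176))
   = 4.500 − (130.46250)/(77.30100) = 2.81228

2.812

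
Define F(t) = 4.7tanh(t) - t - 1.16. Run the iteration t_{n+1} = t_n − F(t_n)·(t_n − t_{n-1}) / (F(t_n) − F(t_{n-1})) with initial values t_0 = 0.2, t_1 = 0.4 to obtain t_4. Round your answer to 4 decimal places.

0.3278

F(0.2) = -0.432336, F(0.4) = 0.225760
t_2 = 0.400000 − 0.225760·(0.400000 − 0.200000) / (0.225760 − (-0.432336)) = 0.400000 − (0.045152)/(0.658096) = 0.331390
F(0.331390) = 0.011525
t_3 = 0.331390 − 0.011525·(0.331390 − 0.400000) / (0.011525 − 0.225760) = 0.331390 − (-0.000791)/(-0.214235) = 0.327699
F(0.327699) = -0.000376
t_4 = 0.327699 − (-0.000376)·(0.327699 − 0.331390) / (-0.000376 − 0.011525) = 0.327699 − (0.000001)/(-0.011901) = 0.327816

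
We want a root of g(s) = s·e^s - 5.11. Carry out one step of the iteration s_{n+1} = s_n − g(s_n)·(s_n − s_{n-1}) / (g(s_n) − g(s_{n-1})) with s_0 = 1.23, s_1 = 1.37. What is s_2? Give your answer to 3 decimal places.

1.337

g(1.23) = -0.90189, g(1.37) = 0.28143
s_2 = 1.37000 − 0.28143·(1.37000 − 1.23000) / (0.28143 − (-0.90189)) = 1.37000 − (0.03940)/(1.18332) = 1.33670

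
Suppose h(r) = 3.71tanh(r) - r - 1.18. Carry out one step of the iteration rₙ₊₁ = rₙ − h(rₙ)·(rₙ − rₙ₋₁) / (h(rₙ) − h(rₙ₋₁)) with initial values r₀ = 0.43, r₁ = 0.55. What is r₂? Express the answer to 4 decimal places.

0.4847

h(0.43) = -0.106258, h(0.55) = 0.126930
r₂ = 0.550000 − 0.126930·(0.550000 − 0.430000) / (0.126930 − (-0.106258)) = 0.550000 − (0.015232)/(0.233188) = 0.484681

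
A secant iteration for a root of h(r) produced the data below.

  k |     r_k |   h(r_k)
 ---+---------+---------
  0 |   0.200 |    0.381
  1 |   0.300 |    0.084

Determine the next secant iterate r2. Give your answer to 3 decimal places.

r2 = 0.300 − 0.084·(0.300 − 0.200) / (0.084 − 0.381)
   = 0.300 − (0.00840)/(-0.29700) = 0.32828

0.328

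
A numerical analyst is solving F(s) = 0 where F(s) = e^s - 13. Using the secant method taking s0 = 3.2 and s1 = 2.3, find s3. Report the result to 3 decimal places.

F(3.2) = 11.53253, F(2.3) = -3.02582
s2 = 2.30000 − (-3.02582)·(2.30000 − 3.20000) / (-3.02582 − 11.53253) = 2.30000 − (2.72324)/(-14.55835) = 2.48706
F(2.48706) = -0.97417
s3 = 2.48706 − (-0.97417)·(2.48706 − 2.30000) / (-0.97417 − (-3.02582)) = 2.48706 − (-0.18223)/(2.05165) = 2.57588

2.576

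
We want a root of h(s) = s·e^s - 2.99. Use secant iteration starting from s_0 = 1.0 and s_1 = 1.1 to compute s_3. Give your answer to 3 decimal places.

h(1.0) = -0.27172, h(1.1) = 0.31458
s_2 = 1.10000 − 0.31458·(1.10000 − 1.00000) / (0.31458 − (-0.27172)) = 1.10000 − (0.03146)/(0.58630) = 1.04634
h(1.04634) = -0.01082
s_3 = 1.04634 − (-0.01082)·(1.04634 − 1.10000) / (-0.01082 − 0.31458) = 1.04634 − (0.00058)/(-0.32541) = 1.04813

1.048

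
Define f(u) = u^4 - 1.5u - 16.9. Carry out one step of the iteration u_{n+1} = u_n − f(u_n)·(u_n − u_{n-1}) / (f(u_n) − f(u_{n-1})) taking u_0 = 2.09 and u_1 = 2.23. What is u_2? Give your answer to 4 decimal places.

f(2.09) = -0.954702, f(2.23) = 4.484734
u_2 = 2.230000 − 4.484734·(2.230000 − 2.090000) / (4.484734 − (-0.954702)) = 2.230000 − (0.627863)/(5.439437) = 2.114572

2.1146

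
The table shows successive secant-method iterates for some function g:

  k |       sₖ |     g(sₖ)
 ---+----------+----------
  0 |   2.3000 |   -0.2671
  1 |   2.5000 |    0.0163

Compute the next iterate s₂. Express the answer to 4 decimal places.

s₂ = 2.5000 − 0.0163·(2.5000 − 2.3000) / (0.0163 − (-0.2671))
   = 2.5000 − (0.003260)/(0.283400) = 2.488497

2.4885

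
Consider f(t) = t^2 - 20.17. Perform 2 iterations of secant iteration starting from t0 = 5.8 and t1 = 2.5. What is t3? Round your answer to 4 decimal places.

f(5.8) = 13.470000, f(2.5) = -13.920000
t2 = 2.500000 − (-13.920000)·(2.500000 − 5.800000) / (-13.920000 − 13.470000) = 2.500000 − (45.936000)/(-27.390000) = 4.177108
f(4.177108) = -2.721765
t3 = 4.177108 − (-2.721765)·(4.177108 − 2.500000) / (-2.721765 − (-13.920000)) = 4.177108 − (-4.564695)/(11.198235) = 4.584735

4.5847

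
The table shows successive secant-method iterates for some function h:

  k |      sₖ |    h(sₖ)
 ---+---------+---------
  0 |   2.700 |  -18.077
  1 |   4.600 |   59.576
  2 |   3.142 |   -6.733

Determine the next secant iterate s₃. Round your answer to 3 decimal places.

3.290

s₃ = 3.142 − (-6.733)·(3.142 − 4.600) / (-6.733 − 59.576)
   = 3.142 − (9.81671)/(-66.30900) = 3.29004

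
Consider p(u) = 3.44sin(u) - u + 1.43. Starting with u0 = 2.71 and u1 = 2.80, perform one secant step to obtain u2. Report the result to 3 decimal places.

2.748

p(2.71) = 0.15901, p(2.80) = -0.21764
u2 = 2.80000 − (-0.21764)·(2.80000 − 2.71000) / (-0.21764 − 0.15901) = 2.80000 − (-0.01959)/(-0.37665) = 2.74800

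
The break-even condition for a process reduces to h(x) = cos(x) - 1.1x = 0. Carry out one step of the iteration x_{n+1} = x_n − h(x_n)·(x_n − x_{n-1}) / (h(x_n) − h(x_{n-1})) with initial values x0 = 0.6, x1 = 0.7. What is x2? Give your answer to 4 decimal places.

0.6970

h(0.6) = 0.165336, h(0.7) = -0.005158
x2 = 0.700000 − (-0.005158)·(0.700000 − 0.600000) / (-0.005158 − 0.165336) = 0.700000 − (-0.000516)/(-0.170493) = 0.696975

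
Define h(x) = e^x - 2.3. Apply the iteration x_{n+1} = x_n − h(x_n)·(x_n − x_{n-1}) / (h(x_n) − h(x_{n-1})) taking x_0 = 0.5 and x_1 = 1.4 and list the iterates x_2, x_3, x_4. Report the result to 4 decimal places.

h(0.5) = -0.651279, h(1.4) = 1.755200
x_2 = 1.400000 − 1.755200·(1.400000 − 0.500000) / (1.755200 − (-0.651279)) = 1.400000 − (1.579680)/(2.406479) = 0.743572
h(0.743572) = -0.196564
x_3 = 0.743572 − (-0.196564)·(0.743572 − 1.400000) / (-0.196564 − 1.755200) = 0.743572 − (0.129030)/(-1.951764) = 0.809682
h(0.809682) = -0.052808
x_4 = 0.809682 − (-0.052808)·(0.809682 − 0.743572) / (-0.052808 − (-0.196564)) = 0.809682 − (-0.003491)/(0.143757) = 0.833966

0.7436, 0.8097, 0.8340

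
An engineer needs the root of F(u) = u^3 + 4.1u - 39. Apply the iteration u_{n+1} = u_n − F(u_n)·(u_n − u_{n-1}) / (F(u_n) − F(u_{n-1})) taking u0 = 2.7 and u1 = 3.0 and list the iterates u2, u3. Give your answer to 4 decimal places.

2.9895, 2.9903

F(2.7) = -8.247000, F(3.0) = 0.300000
u2 = 3.000000 − 0.300000·(3.000000 − 2.700000) / (0.300000 − (-8.247000)) = 3.000000 − (0.090000)/(8.547000) = 2.989470
F(2.989470) = -0.026487
u3 = 2.989470 − (-0.026487)·(2.989470 − 3.000000) / (-0.026487 − 0.300000) = 2.989470 − (0.000279)/(-0.326487) = 2.990324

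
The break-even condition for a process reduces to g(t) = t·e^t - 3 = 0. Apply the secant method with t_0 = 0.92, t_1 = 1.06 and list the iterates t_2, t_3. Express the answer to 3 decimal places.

1.049, 1.050

g(0.92) = -0.69145, g(1.06) = 0.05955
t_2 = 1.06000 − 0.05955·(1.06000 − 0.92000) / (0.05955 − (-0.69145)) = 1.06000 − (0.00834)/(0.75101) = 1.04890
g(1.04890) = -0.00592
t_3 = 1.04890 − (-0.00592)·(1.04890 − 1.06000) / (-0.00592 − 0.05955) = 1.04890 − (0.00007)/(-0.06547) = 1.04990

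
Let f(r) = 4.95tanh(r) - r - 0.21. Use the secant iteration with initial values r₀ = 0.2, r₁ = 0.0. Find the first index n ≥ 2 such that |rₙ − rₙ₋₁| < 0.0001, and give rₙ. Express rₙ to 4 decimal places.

n = 4, rₙ = 0.0532

f(0.2) = 0.567008, f(0.0) = -0.210000
r₂ = 0.000000 − (-0.210000)·(-0.200000)/(-0.777008) = 0.054054;  |Δ| = 0.054054
f(0.054054) = 0.003251
r₃ = 0.054054 − 0.003251·(0.054054)/(0.213251) = 0.053229;  |Δ| = 0.000824
f(0.053229) = 0.000008
r₄ = 0.053229 − 0.000008·(-0.000824)/(-0.003243) = 0.053227;  |Δ| = 0.000002
|r₄ − r₃| = 0.000002 < 0.0001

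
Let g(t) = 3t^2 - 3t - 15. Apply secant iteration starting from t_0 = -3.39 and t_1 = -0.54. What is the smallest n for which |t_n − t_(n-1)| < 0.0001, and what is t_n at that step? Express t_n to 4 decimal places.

g(-3.39) = 29.646300, g(-0.54) = -12.505200
t_2 = -0.540000 − (-12.505200)·(2.850000)/(-42.151500) = -1.385517;  |Δ| = 0.845517
g(-1.385517) = -5.084474
t_3 = -1.385517 − (-5.084474)·(-0.845517)/(7.420726) = -1.964842;  |Δ| = 0.579325
g(-1.964842) = 2.476339
t_4 = -1.964842 − 2.476339·(-0.579325)/(7.560813) = -1.775100;  |Δ| = 0.189742
g(-1.775100) = -0.221761
t_5 = -1.775100 − (-0.221761)·(0.189742)/(-2.698100) = -1.790695;  |Δ| = 0.015595
g(-1.790695) = -0.008148
t_6 = -1.790695 − (-0.008148)·(-0.015595)/(0.213613) = -1.791290;  |Δ| = 0.000595
g(-1.791290) = 0.000029
t_7 = -1.791290 − 0.000029·(-0.000595)/(0.008176) = -1.791288;  |Δ| = 0.000002
|t_7 − t_6| = 0.000002 < 0.0001

n = 7, t_n = -1.7913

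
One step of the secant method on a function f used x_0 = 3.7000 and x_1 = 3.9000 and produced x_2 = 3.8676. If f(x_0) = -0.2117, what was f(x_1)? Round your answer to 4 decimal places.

The secant line through (3.7000, -0.2117) and (3.9000, f(x_1)) crosses zero at x_2 = 3.8676.
So (3.7000, -0.2117), (3.9000, f(x_1)), (3.8676, 0) are collinear:
f(x_1) = -0.2117 · (3.9000 − 3.8676) / (3.7000 − 3.8676) = -0.2117 · (0.032400)/(-0.167600) = 0.040925

0.0409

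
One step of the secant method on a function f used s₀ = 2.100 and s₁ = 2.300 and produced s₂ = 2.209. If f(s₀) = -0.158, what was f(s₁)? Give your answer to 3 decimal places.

0.132

The secant line through (2.100, -0.158) and (2.300, f(s₁)) crosses zero at s₂ = 2.209.
So (2.100, -0.158), (2.300, f(s₁)), (2.209, 0) are collinear:
f(s₁) = -0.158 · (2.300 − 2.209) / (2.100 − 2.209) = -0.158 · (0.09100)/(-0.10900) = 0.13191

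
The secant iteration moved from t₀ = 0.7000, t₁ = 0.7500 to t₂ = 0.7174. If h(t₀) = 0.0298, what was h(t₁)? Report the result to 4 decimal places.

The secant line through (0.7000, 0.0298) and (0.7500, h(t₁)) crosses zero at t₂ = 0.7174.
So (0.7000, 0.0298), (0.7500, h(t₁)), (0.7174, 0) are collinear:
h(t₁) = 0.0298 · (0.7500 − 0.7174) / (0.7000 − 0.7174) = 0.0298 · (0.032600)/(-0.017400) = -0.055832

-0.0558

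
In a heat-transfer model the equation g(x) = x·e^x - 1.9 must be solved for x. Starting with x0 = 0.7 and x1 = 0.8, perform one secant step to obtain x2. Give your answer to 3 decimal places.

0.832

g(0.7) = -0.49037, g(0.8) = -0.11957
x2 = 0.80000 − (-0.11957)·(0.80000 − 0.70000) / (-0.11957 − (-0.49037)) = 0.80000 − (-0.01196)/(0.37081) = 0.83225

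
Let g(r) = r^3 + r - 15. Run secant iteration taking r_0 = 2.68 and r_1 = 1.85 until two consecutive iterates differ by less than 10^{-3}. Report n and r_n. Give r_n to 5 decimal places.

g(2.68) = 6.9288320, g(1.85) = -6.8183750
r_2 = 1.8500000 − (-6.8183750)·(-0.8300000)/(-13.7472070) = 2.2616655;  |Δ| = 0.4116655
g(2.2616655) = -1.1696191
r_3 = 2.2616655 − (-1.1696191)·(0.4116655)/(5.6487559) = 2.3469041;  |Δ| = 0.0852386
g(2.3469041) = 0.2735553
r_4 = 2.3469041 − 0.2735553·(0.0852386)/(1.4431743) = 2.3307470;  |Δ| = 0.0161571
g(2.3307470) = -0.0077453
r_5 = 2.3307470 − (-0.0077453)·(-0.0161571)/(-0.2813006) = 2.3311919;  |Δ| = 0.0004449
|r_5 − r_4| = 0.0004449 < 10^{-3}

n = 5, r_n = 2.33119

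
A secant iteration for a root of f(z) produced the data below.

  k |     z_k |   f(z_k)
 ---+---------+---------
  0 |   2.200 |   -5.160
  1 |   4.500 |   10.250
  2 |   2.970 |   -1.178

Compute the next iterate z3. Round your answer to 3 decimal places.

z3 = 2.970 − (-1.178)·(2.970 − 4.500) / (-1.178 − 10.250)
   = 2.970 − (1.80234)/(-11.42800) = 3.12771

3.128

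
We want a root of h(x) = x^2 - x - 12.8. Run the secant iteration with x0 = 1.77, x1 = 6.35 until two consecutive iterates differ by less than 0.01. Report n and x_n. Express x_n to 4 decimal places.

h(1.77) = -11.437100, h(6.35) = 21.172500
x2 = 6.350000 − 21.172500·(4.580000)/(32.609600) = 3.376334;  |Δ| = 2.973666
h(3.376334) = -4.776701
x3 = 3.376334 − (-4.776701)·(-2.973666)/(-25.949201) = 3.923723;  |Δ| = 0.547389
h(3.923723) = -1.328118
x4 = 3.923723 − (-1.328118)·(0.547389)/(3.448584) = 4.134534;  |Δ| = 0.210810
h(4.134534) = 0.159836
x5 = 4.134534 − 0.159836·(0.210810)/(1.487954) = 4.111889;  |Δ| = 0.022645
h(4.111889) = -0.004261
x6 = 4.111889 − (-0.004261)·(-0.022645)/(-0.164097) = 4.112477;  |Δ| = 0.000588
|x6 − x5| = 0.000588 < 0.01

n = 6, x_n = 4.1125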